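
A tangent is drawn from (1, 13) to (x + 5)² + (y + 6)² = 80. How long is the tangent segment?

Centre (−5, −6), r² = 80. |PO|² = (6)² + (19)² = 397.
By the tangent–radius right angle, tangent length = √(|PO|² − r²) = √317.

√317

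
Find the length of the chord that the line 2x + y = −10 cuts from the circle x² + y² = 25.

2√5

From the line, y = −2x − 10. Substituting:
5x² + 40x + 75 = 0  ⟹  x² + 8x + 15 = 0
x = −3 or x = −5, giving (−3, −4) and (−5, 0).
Chord length = distance between (−3, −4) and (−5, 0) = √20 = 2√5.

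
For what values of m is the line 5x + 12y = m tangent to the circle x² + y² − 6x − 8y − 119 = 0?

Tangency holds when the distance from the centre (3, 4) to the line equals the radius 12:
|5·3 + 12·4 − m| / √169 = 12
|m − (63)| = 12·13, so m = 219 or m = −93.

m = −93 or m = 219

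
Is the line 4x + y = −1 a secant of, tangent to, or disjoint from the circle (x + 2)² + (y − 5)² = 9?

secant

Substituting the line into the circle gives 17x² + 52x + 31 = 0.
Discriminant = (52)² − 4·17·(31) = 596 > 0.
Two real roots: the line is a secant.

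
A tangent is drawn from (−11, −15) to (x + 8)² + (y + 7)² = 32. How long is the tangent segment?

√41

The centre is (−8, −7) and r = 4√2. The square of the distance from P to the centre is 9 + 64 = 73.
Power of the point: PT² = |PO|² − r² = 41, so PT = √41.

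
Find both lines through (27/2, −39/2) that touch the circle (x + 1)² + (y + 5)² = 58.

Write the tangent as mx − y + (−39/2 − m·(27/2)) = 0 and set its distance from the centre to √58:
(−29/2m − (29/2))² = 58(m² + 1)
21m² + 58m + 21 = 0, so m = −7/3 or m = −3/7.
Through (27/2, −39/2) these give 7x + 3y = 36 and 3x + 7y = −96.

7x + 3y = 36 and 3x + 7y = −96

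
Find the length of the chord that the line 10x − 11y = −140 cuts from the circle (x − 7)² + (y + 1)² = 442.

2√221

Express y = (140 + 10x)/11 and substitute into the circle:
221x² + 1326x − 24752 = 0  ⟹  x² + 6x − 112 = 0
x = 8 or x = −14, giving (8, 20) and (−14, 0).
Chord length = distance between (8, 20) and (−14, 0) = √884 = 2√221.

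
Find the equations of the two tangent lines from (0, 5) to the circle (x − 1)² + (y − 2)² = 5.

2x − y = −5 and x + 2y = 10

Let a tangent through (0, 5) have slope m. Its distance from (1, 2) must equal √5:
[m·(1) − (−3)]² = 5(m² + 1)
2m² − 3m − 2 = 0, so m = 2 or m = −1/2.
Through (0, 5) these give 2x − y = −5 and x + 2y = 10.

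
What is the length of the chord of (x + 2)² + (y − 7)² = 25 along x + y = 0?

Centre (−2, 7), r² = 25. Perpendicular distance d from centre to line = |5| / √2 = 5/√2.
Half the chord is √(r² − d²) = √(25/2), so the full chord is 5√2.

5√2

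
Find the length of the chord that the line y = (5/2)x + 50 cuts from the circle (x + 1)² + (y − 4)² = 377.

Express y = (100 + 5x)/2 and substitute into the circle:
29x² + 928x + 6960 = 0  ⟹  x² + 32x + 240 = 0
x = −12 or x = −20, giving (−12, 20) and (−20, 0).
Chord length = distance between (−12, 20) and (−20, 0) = √464 = 4√29.

4√29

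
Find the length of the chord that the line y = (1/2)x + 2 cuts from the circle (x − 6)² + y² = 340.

Centre (6, 0), r² = 340. Perpendicular distance d from centre to line = |10| / √5 = 10/√5.
Half the chord is √(r² − d²) = √(320), so the full chord is 16√5.

16√5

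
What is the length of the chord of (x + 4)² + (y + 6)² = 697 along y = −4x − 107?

8√17

The distance from (−4, −6) to the line is 85/√17, and r² = 697.
Chord = 2√(r² − d²) = 2·√(272) = 8√17.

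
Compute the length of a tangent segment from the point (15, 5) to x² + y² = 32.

√218

Centre (0, 0), r² = 32. |PO|² = (15)² + (5)² = 250.
Power of the point: PT² = |PO|² − r² = 218, so PT = √218.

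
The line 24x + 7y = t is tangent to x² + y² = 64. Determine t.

t = −200 or t = 200

Tangency holds when the distance from the centre (0, 0) to the line equals the radius 8:
|24·0 + 7·0 − t| / √625 = 8
|t| = 8·25, so t = 200 or t = −200.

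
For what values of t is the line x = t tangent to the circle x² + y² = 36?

t = −6 or t = 6

For a tangent, require d(centre, line) = r = 6.
|1·0 + 0·0 − t| / √1 = 6
|t| = 6, so t = 6 or t = −6.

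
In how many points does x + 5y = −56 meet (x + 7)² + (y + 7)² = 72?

Substituting the line into the circle gives 26x² + 392x − 134 = 0.
Discriminant = (392)² − 4·26·(−134) = 167600 > 0.
Two real roots: the line is a secant.

2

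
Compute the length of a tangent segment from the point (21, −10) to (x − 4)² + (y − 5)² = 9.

√505

Centre (4, 5), r² = 9. |PO|² = (17)² + (−15)² = 514.
By the tangent–radius right angle, tangent length = √(|PO|² − r²) = √505.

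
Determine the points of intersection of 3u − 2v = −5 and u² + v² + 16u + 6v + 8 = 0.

(−9, −11) and (−1, 1)

Substitute v = (5 + 3u)/2:
13u² + 130u + 117 = 0  ⟹  u² + 10u + 9 = 0
u = −1 or u = −9, giving (−1, 1) and (−9, −11).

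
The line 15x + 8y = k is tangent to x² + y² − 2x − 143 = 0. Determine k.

For a tangent, require d(centre, line) = r = 12.
|15·1 + 8·0 − k| / √289 = 12
|k − (15)| = 12·17, so k = 219 or k = −189.

k = −189 or k = 219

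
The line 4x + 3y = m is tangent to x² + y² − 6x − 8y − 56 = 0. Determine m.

Tangency holds when the distance from the centre (3, 4) to the line equals the radius 9:
|4·3 + 3·4 − m| / √25 = 9
|m − (24)| = 9·5, so m = 69 or m = −21.

m = −21 or m = 69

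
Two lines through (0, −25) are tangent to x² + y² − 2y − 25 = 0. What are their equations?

5x − y = 25 and 5x + y = −25

Write the tangent as mx − y + (−25 − m·(0)) = 0 and set its distance from the centre to √26:
(0m − (26))² = 26(m² + 1)
m² − 25 = 0, so m = 5 or m = −5.
Through (0, −25) these give 5x − y = 25 and 5x + y = −25.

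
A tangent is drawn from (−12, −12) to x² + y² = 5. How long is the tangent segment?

√283

Centre (0, 0), r² = 5. |PO|² = (−12)² + (−12)² = 288.
By the tangent–radius right angle, tangent length = √(|PO|² − r²) = √283.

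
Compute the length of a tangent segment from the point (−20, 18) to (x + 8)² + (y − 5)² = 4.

√309

With centre O = (−8, 5), |OP|² = 313 and r² = 4.
The tangent meets the radius at right angles, so tangent² = |PO|² − r² = 313 − 4 = 309.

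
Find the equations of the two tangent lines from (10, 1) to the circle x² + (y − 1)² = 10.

Write the tangent as mx − y + (1 − m·(10)) = 0 and set its distance from the centre to √10:
[m·(−10) − (0)]² = 10(m² + 1)
9m² − 1 = 0, so m = −1/3 or m = 1/3.
Through (10, 1) these give x + 3y = 13 and x − 3y = 7.

x + 3y = 13 and x − 3y = 7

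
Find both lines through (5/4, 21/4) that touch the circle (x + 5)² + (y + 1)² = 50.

7x + y = 14 and x + 7y = 38

Let a tangent through (5/4, 21/4) have slope m. Its distance from (−5, −1) must equal 5√2:
(−25/4m − (−25/4))² = 50(m² + 1)
7m² + 50m + 7 = 0, so m = −7 or m = −1/7.
With m = −7: 7x + y = 14. With m = −1/7: x + 7y = 38.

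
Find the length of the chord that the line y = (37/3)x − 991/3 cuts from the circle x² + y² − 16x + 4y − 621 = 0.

√1378

From the line, y = (−991 + 37x)/3. Substituting:
1378x² − 73034x + 964600 = 0  ⟹  x² − 53x + 700 = 0
x = 28 or x = 25, giving (28, 15) and (25, −22).
Chord length = distance between (28, 15) and (25, −22) = √1378 = √1378.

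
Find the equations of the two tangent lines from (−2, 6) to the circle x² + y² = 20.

x + 2y = 10 and 2x − y = −10

A line y − (6) = m(x − (−2)) is tangent when its distance from (0, 0) is 2√5:
[m·(2) − (−6)]² = 20(m² + 1)
2m² − 3m − 2 = 0, so m = −1/2 or m = 2.
Through (−2, 6) these give x + 2y = 10 and 2x − y = −10.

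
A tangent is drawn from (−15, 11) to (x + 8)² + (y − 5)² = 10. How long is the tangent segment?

5√3

With centre O = (−8, 5), |OP|² = 85 and r² = 10.
The tangent meets the radius at right angles, so tangent² = |PO|² − r² = 85 − 10 = 75.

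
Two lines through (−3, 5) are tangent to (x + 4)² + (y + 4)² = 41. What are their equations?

4x − 5y = −37 and 5x + 4y = 5

Write the tangent as mx − y + (5 − m·(−3)) = 0 and set its distance from the centre to √41:
(−1m − (−9))² = 41(m² + 1)
20m² + 9m − 20 = 0, so m = 4/5 or m = −5/4.
Through (−3, 5) these give 4x − 5y = −37 and 5x + 4y = 5.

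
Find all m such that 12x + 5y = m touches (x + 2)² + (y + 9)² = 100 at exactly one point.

m = −199 or m = 61

Tangency holds when the distance from the centre (−2, −9) to the line equals the radius 10:
|12·(−2) + 5·(−9) − m| / √169 = 10
|m − (−69)| = 10·13, so m = 61 or m = −199.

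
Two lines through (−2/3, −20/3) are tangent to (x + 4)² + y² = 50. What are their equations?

x − 7y = 46 and x − y = 6

Let a tangent through (−2/3, −20/3) have slope m. Its distance from (−4, 0) must equal 5√2:
[m·(−10/3) − (20/3)]² = 50(m² + 1)
7m² − 8m + 1 = 0, so m = 1/7 or m = 1.
With m = 1/7: x − 7y = 46. With m = 1: x − y = 6.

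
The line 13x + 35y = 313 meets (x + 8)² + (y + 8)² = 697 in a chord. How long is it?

√1394

Substitute y = (313 − 13x)/35:
1394x² + 4182x − 423776 = 0  ⟹  x² + 3x − 304 = 0
x = 16 or x = −19, giving (16, 3) and (−19, 16).
|(16, 3) − (−19, 16)| = √((35)² + (−13)²) = √1394.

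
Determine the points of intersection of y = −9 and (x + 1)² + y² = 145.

Express y = −9 and substitute into the circle:
x² + 2x − 63 = 0
x = 7 or x = −9, giving (7, −9) and (−9, −9).

(−9, −9) and (7, −9)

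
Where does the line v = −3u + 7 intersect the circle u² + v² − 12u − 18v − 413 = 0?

(−7, 28) and (7, −14)

Express v = −3u + 7 and substitute into the circle:
10u² − 490 = 0  ⟹  u² − 49 = 0
u = 7 or u = −7, giving (7, −14) and (−7, 28).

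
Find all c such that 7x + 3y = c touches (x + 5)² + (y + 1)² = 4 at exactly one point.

c = −38 ± 2√58

The line touches the circle iff its distance from (−5, −1) is 2:
|7·(−5) + 3·(−1) − c| / √58 = 2
|c − (−38)| = 2√58.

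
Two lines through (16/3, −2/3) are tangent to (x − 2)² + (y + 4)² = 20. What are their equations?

2x + y = 10 and x + 2y = 4

Write the tangent as mx − y + (−2/3 − m·(16/3)) = 0 and set its distance from the centre to 2√5:
[m·(−10/3) − (−10/3)]² = 20(m² + 1)
2m² + 5m + 2 = 0, so m = −2 or m = −1/2.
Through (16/3, −2/3) these give 2x + y = 10 and x + 2y = 4.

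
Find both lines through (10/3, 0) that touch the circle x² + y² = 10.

A line y − (0) = m(x − (10/3)) is tangent when its distance from (0, 0) is √10:
[m·(−10/3) − (0)]² = 10(m² + 1)
m² − 9 = 0, so m = 3 or m = −3.
Through (10/3, 0) these give 3x − y = 10 and 3x + y = 10.

3x − y = 10 and 3x + y = 10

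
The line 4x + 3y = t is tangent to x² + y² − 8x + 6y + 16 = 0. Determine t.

t = −8 or t = 22

For a tangent, require d(centre, line) = r = 3.
|4·4 + 3·(−3) − t| / √25 = 3
|t − (7)| = 3·5, so t = 22 or t = −8.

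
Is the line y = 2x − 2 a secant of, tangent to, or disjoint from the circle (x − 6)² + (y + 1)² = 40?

Substituting the line into the circle gives 5x² − 16x − 3 = 0.
Discriminant = (−16)² − 4·5·(−3) = 316 > 0.
Two real roots: the line is a secant.

secant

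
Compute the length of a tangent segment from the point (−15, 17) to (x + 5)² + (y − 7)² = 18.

√182

The centre is (−5, 7) and r = 3√2. The square of the distance from P to the centre is 100 + 100 = 200.
Power of the point: PT² = |PO|² − r² = 182, so PT = √182.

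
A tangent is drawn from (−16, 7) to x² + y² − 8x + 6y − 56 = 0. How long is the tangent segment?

Centre (4, −3), r² = 81. |PO|² = (−20)² + (10)² = 500.
By the tangent–radius right angle, tangent length = √(|PO|² − r²) = √419.

√419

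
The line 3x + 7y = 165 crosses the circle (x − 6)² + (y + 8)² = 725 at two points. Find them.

(13, 18) and (20, 15)

Substitute y = (165 − 3x)/7:
58x² − 1914x + 15080 = 0  ⟹  x² − 33x + 260 = 0
x = 20 or x = 13, giving (20, 15) and (13, 18).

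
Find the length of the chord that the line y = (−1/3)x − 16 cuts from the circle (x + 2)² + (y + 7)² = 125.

Express y = (−48 − x)/3 and substitute into the circle:
10x² + 90x − 360 = 0  ⟹  x² + 9x − 36 = 0
x = 3 or x = −12, giving (3, −17) and (−12, −12).
|(3, −17) − (−12, −12)| = √((15)² + (−5)²) = 5√10.

5√10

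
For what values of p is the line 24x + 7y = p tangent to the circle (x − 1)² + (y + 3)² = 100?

p = −247 or p = 253

For a tangent, require d(centre, line) = r = 10.
|24·1 + 7·(−3) − p| / √625 = 10
|p − (3)| = 10·25, so p = 253 or p = −247.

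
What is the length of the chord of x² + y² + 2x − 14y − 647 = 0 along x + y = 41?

13√2

Centre (−1, 7), r² = 697. Perpendicular distance d from centre to line = |−35| / √2 = 35/√2.
Half the chord is √(r² − d²) = √(169/2), so the full chord is 13√2.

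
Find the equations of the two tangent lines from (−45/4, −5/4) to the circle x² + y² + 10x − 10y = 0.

x + 7y = −20 and 7x + y = −80

A line y − (−5/4) = m(x − (−45/4)) is tangent when its distance from (−5, 5) is 5√2:
(25/4m − (25/4))² = 50(m² + 1)
7m² + 50m + 7 = 0, so m = −1/7 or m = −7.
Through (−45/4, −5/4) these give x + 7y = −20 and 7x + y = −80.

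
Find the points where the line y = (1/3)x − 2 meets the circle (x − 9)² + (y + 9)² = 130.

Express y = (−6 + x)/3 and substitute into the circle:
10x² − 120x = 0  ⟹  x² − 12x = 0
x = 12 or x = 0, giving (12, 2) and (0, −2).

(0, −2) and (12, 2)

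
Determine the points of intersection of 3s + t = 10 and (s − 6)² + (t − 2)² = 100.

(0, 10) and (6, −8)

Substitute t = −3s + 10:
10s² − 60s = 0  ⟹  s² − 6s = 0
s = 6 or s = 0, giving (6, −8) and (0, 10).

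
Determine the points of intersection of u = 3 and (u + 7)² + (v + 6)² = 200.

(3, −16) and (3, 4)

The line gives u = 3. Substituting into the circle:
v² + 12v − 64 = 0
v = 4 or v = −16, giving (3, 4) and (3, −16).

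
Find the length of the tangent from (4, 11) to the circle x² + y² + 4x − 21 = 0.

2√33

Centre (−2, 0), r² = 25. |PO|² = (6)² + (11)² = 157.
By the tangent–radius right angle, tangent length = √(|PO|² − r²) = √132 = 2√33.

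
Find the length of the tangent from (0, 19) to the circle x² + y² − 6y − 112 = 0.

The centre is (0, 3) and r = 11. The square of the distance from P to the centre is 0 + 256 = 256.
By the tangent–radius right angle, tangent length = √(|PO|² − r²) = √135 = 3√15.

3√15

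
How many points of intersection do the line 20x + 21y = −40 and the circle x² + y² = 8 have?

2

Substituting the line into the circle gives 841x² + 1600x − 1928 = 0.
Discriminant = (1600)² − 4·841·(−1928) = 9045792 > 0.
Two real roots: the line is a secant.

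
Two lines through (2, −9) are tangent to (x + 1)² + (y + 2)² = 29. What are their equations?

5x − 2y = 28 and 2x + 5y = −41

A line y − (−9) = m(x − (2)) is tangent when its distance from (−1, −2) is √29:
(−3m − (7))² = 29(m² + 1)
10m² − 21m − 10 = 0, so m = 5/2 or m = −2/5.
Through (2, −9) these give 5x − 2y = 28 and 2x + 5y = −41.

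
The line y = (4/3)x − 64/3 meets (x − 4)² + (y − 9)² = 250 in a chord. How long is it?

10

The distance from (4, 9) to the line is 75/√25, and r² = 250.
Chord = 2√(r² − d²) = 2·√(25) = 10.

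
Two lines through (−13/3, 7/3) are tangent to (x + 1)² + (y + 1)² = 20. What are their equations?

x − 2y = −9 and 2x − y = −11

Let a tangent through (−13/3, 7/3) have slope m. Its distance from (−1, −1) must equal 2√5:
(10/3m − (−10/3))² = 20(m² + 1)
2m² − 5m + 2 = 0, so m = 1/2 or m = 2.
Through (−13/3, 7/3) these give x − 2y = −9 and 2x − y = −11.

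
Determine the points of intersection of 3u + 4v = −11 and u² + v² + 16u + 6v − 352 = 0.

Substitute v = (−11 − 3u)/4:
25u² + 250u − 5775 = 0  ⟹  u² + 10u − 231 = 0
u = 11 or u = −21, giving (11, −11) and (−21, 13).

(−21, 13) and (11, −11)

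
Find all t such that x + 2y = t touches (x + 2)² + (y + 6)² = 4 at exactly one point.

t = −14 ± 2√5

The line touches the circle iff its distance from (−2, −6) is 2:
|1·(−2) + 2·(−6) − t| / √5 = 2
|t − (−14)| = 2√5.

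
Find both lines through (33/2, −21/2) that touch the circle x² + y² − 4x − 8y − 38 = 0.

3x + 7y = −24 and 7x + 3y = 84

Let a tangent through (33/2, −21/2) have slope m. Its distance from (2, 4) must equal √58:
(−29/2m − (29/2))² = 58(m² + 1)
21m² + 58m + 21 = 0, so m = −3/7 or m = −7/3.
With m = −3/7: 3x + 7y = −24. With m = −7/3: 7x + 3y = 84.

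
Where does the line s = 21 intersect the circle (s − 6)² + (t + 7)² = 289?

The line gives s = 21. Substituting into the circle:
t² + 14t − 15 = 0
t = 1 or t = −15, giving (21, 1) and (21, −15).

(21, −15) and (21, 1)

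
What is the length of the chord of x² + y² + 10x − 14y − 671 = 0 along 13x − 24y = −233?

Substitute y = (233 + 13x)/24:
745x² + 7450x − 410495 = 0  ⟹  x² + 10x − 551 = 0
x = 19 or x = −29, giving (19, 20) and (−29, −6).
Chord length = distance between (19, 20) and (−29, −6) = √2980 = 2√745.

2√745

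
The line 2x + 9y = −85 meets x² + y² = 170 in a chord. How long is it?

2√85

Express y = (−85 − 2x)/9 and substitute into the circle:
85x² + 340x − 6545 = 0  ⟹  x² + 4x − 77 = 0
x = 7 or x = −11, giving (7, −11) and (−11, −7).
Chord length = distance between (7, −11) and (−11, −7) = √340 = 2√85.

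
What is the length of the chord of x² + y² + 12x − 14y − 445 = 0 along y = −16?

Substitute y = −16:
x² + 12x + 35 = 0
x = −5 or x = −7, giving (−5, −16) and (−7, −16).
|(−5, −16) − (−7, −16)| = √((2)² + (0)²) = 2.

2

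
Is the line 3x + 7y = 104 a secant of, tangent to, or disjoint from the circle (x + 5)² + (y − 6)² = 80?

disjoint

d² = (3·(−5) + 7·6 − (104))²/58 = 5929/58; r² = 80.
Since d² > r², the line lies outside the circle.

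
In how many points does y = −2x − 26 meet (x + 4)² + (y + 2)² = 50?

0

d² = (2·(−4) + 1·(−2) − (−26))²/5 = 256/5; r² = 50.
Since d² > r², the line lies outside the circle.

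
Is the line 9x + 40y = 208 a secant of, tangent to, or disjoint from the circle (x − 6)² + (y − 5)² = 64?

secant

Centre (6, 5), r² = 64. Distance² from centre to line = (46)²/1681 = 2116/1681.
Since d² < r², the line cuts the circle twice.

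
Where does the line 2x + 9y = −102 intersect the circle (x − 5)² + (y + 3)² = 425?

(−15, −8) and (21, −16)

Express y = (−102 − 2x)/9 and substitute into the circle:
85x² − 510x − 26775 = 0  ⟹  x² − 6x − 315 = 0
x = 21 or x = −15, giving (21, −16) and (−15, −8).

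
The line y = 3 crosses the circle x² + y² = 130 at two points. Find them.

(−11, 3) and (11, 3)

From the line, y = 3. Substituting:
x² − 121 = 0
x = 11 or x = −11, giving (11, 3) and (−11, 3).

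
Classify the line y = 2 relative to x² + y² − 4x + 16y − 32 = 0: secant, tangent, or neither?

Centre (2, −8), r² = 100. Distance² from centre to line = (−10)² = 100.
Since d² = r², the line is tangent.

tangent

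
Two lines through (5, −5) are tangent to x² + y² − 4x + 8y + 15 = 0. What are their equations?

A line y − (−5) = m(x − (5)) is tangent when its distance from (2, −4) is √5:
(−3m − (1))² = 5(m² + 1)
2m² + 3m − 2 = 0, so m = −2 or m = 1/2.
Through (5, −5) these give 2x + y = 5 and x − 2y = 15.

2x + y = 5 and x − 2y = 15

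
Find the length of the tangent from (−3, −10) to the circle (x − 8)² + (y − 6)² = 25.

4√22

The centre is (8, 6) and r = 5. The square of the distance from P to the centre is 121 + 256 = 377.
Power of the point: PT² = |PO|² − r² = 352, so PT = 4√22.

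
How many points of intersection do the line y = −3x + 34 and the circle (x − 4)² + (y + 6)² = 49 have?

0

d² = (3·4 + 1·(−6) − (34))²/10 = 392/5; r² = 49.
Since d² > r², the line lies outside the circle.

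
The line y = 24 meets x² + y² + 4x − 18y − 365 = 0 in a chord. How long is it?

From the line, y = 24. Substituting:
x² + 4x − 221 = 0
x = 13 or x = −17, giving (13, 24) and (−17, 24).
|(13, 24) − (−17, 24)| = √((30)² + (0)²) = 30.

30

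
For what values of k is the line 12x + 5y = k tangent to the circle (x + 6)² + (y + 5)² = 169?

k = −266 or k = 72

The line touches the circle iff its distance from (−6, −5) is 13:
|12·(−6) + 5·(−5) − k| / √169 = 13
|k − (−97)| = 13·13, so k = 72 or k = −266.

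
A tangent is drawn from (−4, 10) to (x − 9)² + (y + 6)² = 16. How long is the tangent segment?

Centre (9, −6), r² = 16. |PO|² = (−13)² + (16)² = 425.
The tangent meets the radius at right angles, so tangent² = |PO|² − r² = 425 − 16 = 409.

√409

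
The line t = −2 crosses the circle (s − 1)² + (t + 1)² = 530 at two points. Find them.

From the line, t = −2. Substituting:
s² − 2s − 528 = 0
s = 24 or s = −22, giving (24, −2) and (−22, −2).

(−22, −2) and (24, −2)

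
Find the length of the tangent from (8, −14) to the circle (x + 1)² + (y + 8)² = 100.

√17

With centre O = (−1, −8), |OP|² = 117 and r² = 100.
Power of the point: PT² = |PO|² − r² = 17, so PT = √17.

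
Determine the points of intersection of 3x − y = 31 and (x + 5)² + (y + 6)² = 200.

(5, −16) and (9, −4)

From the line, y = 3x − 31. Substituting:
10x² − 140x + 450 = 0  ⟹  x² − 14x + 45 = 0
x = 9 or x = 5, giving (9, −4) and (5, −16).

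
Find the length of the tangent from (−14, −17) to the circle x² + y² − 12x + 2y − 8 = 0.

Centre (6, −1), r² = 45. |PO|² = (−20)² + (−16)² = 656.
Power of the point: PT² = |PO|² − r² = 611, so PT = √611.

√611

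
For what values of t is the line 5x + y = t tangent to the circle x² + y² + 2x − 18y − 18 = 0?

For a tangent, require d(centre, line) = r = 10.
|5·(−1) + 1·9 − t| / √26 = 10
|t − (4)| = 10√26.

t = 4 ± 10√26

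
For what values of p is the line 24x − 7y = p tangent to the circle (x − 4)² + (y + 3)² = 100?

p = −133 or p = 367

The line touches the circle iff its distance from (4, −3) is 10:
|24·4 − 7·(−3) − p| / √625 = 10
|p − (117)| = 10·25, so p = 367 or p = −133.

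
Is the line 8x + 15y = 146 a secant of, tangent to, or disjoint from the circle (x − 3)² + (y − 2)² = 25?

disjoint

Substituting the line into the circle gives 289x² − 3206x + 9856 = 0.
Discriminant = (−3206)² − 4·289·(9856) = −1115100 < 0.
No real roots: the line does not meet the circle.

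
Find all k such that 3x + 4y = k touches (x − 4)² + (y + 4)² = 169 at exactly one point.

Tangency holds when the distance from the centre (4, −4) to the line equals the radius 13:
|3·4 + 4·(−4) − k| / √25 = 13
|k − (−4)| = 13·5, so k = 61 or k = −69.

k = −69 or k = 61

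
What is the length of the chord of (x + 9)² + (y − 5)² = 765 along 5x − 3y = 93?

Centre (−9, 5), r² = 765. Perpendicular distance d from centre to line = |−153| / √34 = 153/√34.
Half the chord is √(r² − d²) = √(153/2), so the full chord is 3√34.

3√34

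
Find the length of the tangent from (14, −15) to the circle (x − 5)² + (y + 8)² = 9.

11

The centre is (5, −8) and r = 3. The square of the distance from P to the centre is 81 + 49 = 130.
Power of the point: PT² = |PO|² − r² = 121, so PT = 11.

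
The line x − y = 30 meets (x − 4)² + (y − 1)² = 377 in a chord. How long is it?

5√2

Express y = x − 30 and substitute into the circle:
2x² − 70x + 600 = 0  ⟹  x² − 35x + 300 = 0
x = 20 or x = 15, giving (20, −10) and (15, −15).
|(20, −10) − (15, −15)| = √((5)² + (5)²) = 5√2.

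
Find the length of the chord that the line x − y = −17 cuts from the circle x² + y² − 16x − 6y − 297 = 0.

16√2

Express y = x + 17 and substitute into the circle:
2x² + 12x − 110 = 0  ⟹  x² + 6x − 55 = 0
x = 5 or x = −11, giving (5, 22) and (−11, 6).
|(5, 22) − (−11, 6)| = √((16)² + (16)²) = 16√2.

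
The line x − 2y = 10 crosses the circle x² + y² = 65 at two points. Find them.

Express y = (−10 + x)/2 and substitute into the circle:
5x² − 20x − 160 = 0  ⟹  x² − 4x − 32 = 0
x = 8 or x = −4, giving (8, −1) and (−4, −7).

(−4, −7) and (8, −1)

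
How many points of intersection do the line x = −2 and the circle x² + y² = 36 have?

2

Substituting the line into the circle gives y² − 32 = 0.
Δ = 0 − (−128) = 128.
Two real roots: the line is a secant.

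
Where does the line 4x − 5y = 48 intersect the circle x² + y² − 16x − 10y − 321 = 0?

(−3, −12) and (27, 12)

Express y = (−48 + 4x)/5 and substitute into the circle:
41x² − 984x − 3321 = 0  ⟹  x² − 24x − 81 = 0
x = 27 or x = −3, giving (27, 12) and (−3, −12).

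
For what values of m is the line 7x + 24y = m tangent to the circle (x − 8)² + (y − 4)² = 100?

For a tangent, require d(centre, line) = r = 10.
|7·8 + 24·4 − m| / √625 = 10
|m − (152)| = 10·25, so m = 402 or m = −98.

m = −98 or m = 402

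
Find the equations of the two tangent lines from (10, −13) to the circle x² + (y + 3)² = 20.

Let a tangent through (10, −13) have slope m. Its distance from (0, −3) must equal 2√5:
(−10m − (10))² = 20(m² + 1)
2m² + 5m + 2 = 0, so m = −1/2 or m = −2.
With m = −1/2: x + 2y = −16. With m = −2: 2x + y = 7.

x + 2y = −16 and 2x + y = 7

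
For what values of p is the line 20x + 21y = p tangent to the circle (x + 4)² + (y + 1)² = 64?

Tangency holds when the distance from the centre (−4, −1) to the line equals the radius 8:
|20·(−4) + 21·(−1) − p| / √841 = 8
|p − (−101)| = 8·29, so p = 131 or p = −333.

p = −333 or p = 131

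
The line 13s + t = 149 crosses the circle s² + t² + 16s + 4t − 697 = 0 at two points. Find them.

Substitute t = −13s + 149:
170s² − 3910s + 22100 = 0  ⟹  s² − 23s + 130 = 0
s = 13 or s = 10, giving (13, −20) and (10, 19).

(10, 19) and (13, −20)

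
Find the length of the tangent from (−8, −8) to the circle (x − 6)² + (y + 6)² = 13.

With centre O = (6, −6), |OP|² = 200 and r² = 13.
Power of the point: PT² = |PO|² − r² = 187, so PT = √187.

√187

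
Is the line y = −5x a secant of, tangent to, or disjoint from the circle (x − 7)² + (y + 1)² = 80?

secant

Substituting the line into the circle gives 26x² − 24x − 30 = 0.
Δ = 576 − (−3120) = 3696.
Two real roots: the line is a secant.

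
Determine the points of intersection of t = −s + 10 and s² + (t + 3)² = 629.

Substitute t = −s + 10:
2s² − 26s − 460 = 0  ⟹  s² − 13s − 230 = 0
s = 23 or s = −10, giving (23, −13) and (−10, 20).

(−10, 20) and (23, −13)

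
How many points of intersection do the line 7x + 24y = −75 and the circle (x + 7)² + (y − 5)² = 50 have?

2

Centre (−7, 5), r² = 50. Distance² from centre to line = (146)²/625 = 21316/625.
Since d² < r², the line cuts the circle twice.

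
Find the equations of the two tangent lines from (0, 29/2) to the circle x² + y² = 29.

Write the tangent as mx − y + (29/2 − m·(0)) = 0 and set its distance from the centre to √29:
(0m − (−29/2))² = 29(m² + 1)
4m² − 25 = 0, so m = 5/2 or m = −5/2.
Through (0, 29/2) these give 5x − 2y = −29 and 5x + 2y = 29.

5x − 2y = −29 and 5x + 2y = 29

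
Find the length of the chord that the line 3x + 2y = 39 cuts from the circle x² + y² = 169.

Centre (0, 0), r² = 169. Perpendicular distance d from centre to line = |−39| / √13 = 39/√13.
Half the chord is √(r² − d²) = √(52), so the full chord is 4√13.

4√13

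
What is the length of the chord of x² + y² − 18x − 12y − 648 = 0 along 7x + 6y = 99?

From the line, y = (99 − 7x)/6. Substituting:
85x² − 1530x − 20655 = 0  ⟹  x² − 18x − 243 = 0
x = 27 or x = −9, giving (27, −15) and (−9, 27).
Chord length = distance between (27, −15) and (−9, 27) = √3060 = 6√85.

6√85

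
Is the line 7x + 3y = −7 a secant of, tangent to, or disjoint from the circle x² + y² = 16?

secant

Substituting the line into the circle gives 58x² + 98x − 95 = 0.
Δ = 9604 − (−22040) = 31644.
Two real roots: the line is a secant.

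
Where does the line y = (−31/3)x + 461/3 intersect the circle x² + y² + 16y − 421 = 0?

(14, 9) and (17, −22)

From the line, y = (461 − 31x)/3. Substituting:
970x² − 30070x + 230860 = 0  ⟹  x² − 31x + 238 = 0
x = 17 or x = 14, giving (17, −22) and (14, 9).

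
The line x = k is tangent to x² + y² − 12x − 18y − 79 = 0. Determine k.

For a tangent, require d(centre, line) = r = 14.
|1·6 + 0·9 − k| / √1 = 14
|k − (6)| = 14, so k = 20 or k = −8.

k = −8 or k = 20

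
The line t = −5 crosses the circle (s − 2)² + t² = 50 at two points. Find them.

(−3, −5) and (7, −5)

Substitute t = −5:
s² − 4s − 21 = 0
s = 7 or s = −3, giving (7, −5) and (−3, −5).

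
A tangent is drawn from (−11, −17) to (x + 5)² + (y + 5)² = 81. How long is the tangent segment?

The centre is (−5, −5) and r = 9. The square of the distance from P to the centre is 36 + 144 = 180.
Power of the point: PT² = |PO|² − r² = 99, so PT = 3√11.

3√11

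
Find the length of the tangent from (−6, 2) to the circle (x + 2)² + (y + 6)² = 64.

4

The centre is (−2, −6) and r = 8. The square of the distance from P to the centre is 16 + 64 = 80.
Power of the point: PT² = |PO|² − r² = 16, so PT = 4.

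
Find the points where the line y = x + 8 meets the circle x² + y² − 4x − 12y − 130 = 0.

(−9, −1) and (9, 17)

Substitute y = x + 8:
2x² − 162 = 0  ⟹  x² − 81 = 0
x = 9 or x = −9, giving (9, 17) and (−9, −1).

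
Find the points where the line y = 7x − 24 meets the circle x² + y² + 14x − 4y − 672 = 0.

Substitute y = 7x − 24:
50x² − 350x = 0  ⟹  x² − 7x = 0
x = 7 or x = 0, giving (7, 25) and (0, −24).

(0, −24) and (7, 25)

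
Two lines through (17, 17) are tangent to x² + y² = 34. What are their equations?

3x − 5y = −34 and 5x − 3y = 34

Let a tangent through (17, 17) have slope m. Its distance from (0, 0) must equal √34:
(−17m − (−17))² = 34(m² + 1)
15m² − 34m + 15 = 0, so m = 3/5 or m = 5/3.
Through (17, 17) these give 3x − 5y = −34 and 5x − 3y = 34.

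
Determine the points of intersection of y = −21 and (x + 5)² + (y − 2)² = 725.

(−19, −21) and (9, −21)

From the line, y = −21. Substituting:
x² + 10x − 171 = 0
x = 9 or x = −19, giving (9, −21) and (−19, −21).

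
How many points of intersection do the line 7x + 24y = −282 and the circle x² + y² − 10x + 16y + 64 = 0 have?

1

Substituting the line into the circle gives 625x² − 4500x + 8100 = 0.
Discriminant = (−4500)² − 4·625·(8100) = 0.
A repeated root: the line is tangent.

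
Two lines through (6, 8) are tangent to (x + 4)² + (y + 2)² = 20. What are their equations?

2x − y = 4 and x − 2y = −10

Let a tangent through (6, 8) have slope m. Its distance from (−4, −2) must equal 2√5:
[m·(−10) − (−10)]² = 20(m² + 1)
2m² − 5m + 2 = 0, so m = 2 or m = 1/2.
Through (6, 8) these give 2x − y = 4 and x − 2y = −10.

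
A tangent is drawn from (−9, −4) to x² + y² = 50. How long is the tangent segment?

√47

The centre is (0, 0) and r = 5√2. The square of the distance from P to the centre is 81 + 16 = 97.
The tangent meets the radius at right angles, so tangent² = |PO|² − r² = 97 − 50 = 47.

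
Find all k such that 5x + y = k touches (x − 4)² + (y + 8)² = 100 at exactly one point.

For a tangent, require d(centre, line) = r = 10.
|5·4 + 1·(−8) − k| / √26 = 10
|k − (12)| = 10√26.

k = 12 ± 10√26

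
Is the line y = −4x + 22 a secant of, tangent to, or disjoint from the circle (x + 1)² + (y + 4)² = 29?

Substituting the line into the circle gives 17x² − 206x + 648 = 0.
Δ = 42436 − 44064 = −1628.
No real roots: the line does not meet the circle.

disjoint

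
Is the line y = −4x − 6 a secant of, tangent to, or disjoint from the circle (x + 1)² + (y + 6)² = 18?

secant

d² = (4·(−1) + 1·(−6) − (−6))²/17 = 16/17; r² = 18.
Since d² < r², the line cuts the circle twice.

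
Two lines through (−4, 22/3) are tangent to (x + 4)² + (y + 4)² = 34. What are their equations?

Let a tangent through (−4, 22/3) have slope m. Its distance from (−4, −4) must equal √34:
(0m − (−34/3))² = 34(m² + 1)
9m² − 25 = 0, so m = −5/3 or m = 5/3.
With m = −5/3: 5x + 3y = 2. With m = 5/3: 5x − 3y = −42.

5x + 3y = 2 and 5x − 3y = −42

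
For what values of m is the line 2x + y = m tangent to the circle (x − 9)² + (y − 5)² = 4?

m = 23 ± 2√5

The line touches the circle iff its distance from (9, 5) is 2:
|2·9 + 1·5 − m| / √5 = 2
|m − (23)| = 2√5.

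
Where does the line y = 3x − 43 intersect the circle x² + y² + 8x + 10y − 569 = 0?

(5, −28) and (17, 8)

Express y = 3x − 43 and substitute into the circle:
10x² − 220x + 850 = 0  ⟹  x² − 22x + 85 = 0
x = 17 or x = 5, giving (17, 8) and (5, −28).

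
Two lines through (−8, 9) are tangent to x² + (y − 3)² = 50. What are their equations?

Let a tangent through (−8, 9) have slope m. Its distance from (0, 3) must equal 5√2:
[m·(8) − (−6)]² = 50(m² + 1)
7m² + 48m − 7 = 0, so m = −7 or m = 1/7.
Through (−8, 9) these give 7x + y = −47 and x − 7y = −71.

7x + y = −47 and x − 7y = −71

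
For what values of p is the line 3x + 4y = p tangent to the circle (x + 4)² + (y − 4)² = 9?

p = −11 or p = 19

The line touches the circle iff its distance from (−4, 4) is 3:
|3·(−4) + 4·4 − p| / √25 = 3
|p − (4)| = 3·5, so p = 19 or p = −11.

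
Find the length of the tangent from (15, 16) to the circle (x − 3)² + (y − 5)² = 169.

Centre (3, 5), r² = 169. |PO|² = (12)² + (11)² = 265.
By the tangent–radius right angle, tangent length = √(|PO|² − r²) = √96 = 4√6.

4√6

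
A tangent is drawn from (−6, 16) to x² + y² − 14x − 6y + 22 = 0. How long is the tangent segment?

With centre O = (7, 3), |OP|² = 338 and r² = 36.
The tangent meets the radius at right angles, so tangent² = |PO|² − r² = 338 − 36 = 302.

√302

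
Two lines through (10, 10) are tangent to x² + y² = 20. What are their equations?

Write the tangent as mx − y + (10 − m·(10)) = 0 and set its distance from the centre to 2√5:
(−10m − (−10))² = 20(m² + 1)
2m² − 5m + 2 = 0, so m = 1/2 or m = 2.
Through (10, 10) these give x − 2y = −10 and 2x − y = 10.

x − 2y = −10 and 2x − y = 10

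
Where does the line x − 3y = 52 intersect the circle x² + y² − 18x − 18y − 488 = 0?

Express y = (−52 + x)/3 and substitute into the circle:
10x² − 320x + 1120 = 0  ⟹  x² − 32x + 112 = 0
x = 28 or x = 4, giving (28, −8) and (4, −16).

(4, −16) and (28, −8)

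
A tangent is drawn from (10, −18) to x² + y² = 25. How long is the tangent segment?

Centre (0, 0), r² = 25. |PO|² = (10)² + (−18)² = 424.
By the tangent–radius right angle, tangent length = √(|PO|² − r²) = √399.

√399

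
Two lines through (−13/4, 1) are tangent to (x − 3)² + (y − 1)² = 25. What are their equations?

4x − 3y = −16 and 4x + 3y = −10

A line y − (1) = m(x − (−13/4)) is tangent when its distance from (3, 1) is 5:
[m·(25/4) − (0)]² = 25(m² + 1)
9m² − 16 = 0, so m = 4/3 or m = −4/3.
With m = 4/3: 4x − 3y = −16. With m = −4/3: 4x + 3y = −10.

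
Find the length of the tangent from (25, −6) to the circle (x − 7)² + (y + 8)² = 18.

Centre (7, −8), r² = 18. |PO|² = (18)² + (2)² = 328.
By the tangent–radius right angle, tangent length = √(|PO|² − r²) = √310.

√310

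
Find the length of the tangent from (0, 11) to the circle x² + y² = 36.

Centre (0, 0), r² = 36. |PO|² = (0)² + (11)² = 121.
The tangent meets the radius at right angles, so tangent² = |PO|² − r² = 121 − 36 = 85.

√85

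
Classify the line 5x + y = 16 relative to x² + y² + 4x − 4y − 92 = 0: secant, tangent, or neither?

secant

Substituting the line into the circle gives 26x² − 136x + 100 = 0.
Δ = 18496 − 10400 = 8096.
Two real roots: the line is a secant.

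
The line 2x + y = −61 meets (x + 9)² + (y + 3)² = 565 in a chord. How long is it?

The distance from (−9, −3) to the line is 40/√5, and r² = 565.
Half the chord is √(r² − d²) = √(245), so the full chord is 14√5.

14√5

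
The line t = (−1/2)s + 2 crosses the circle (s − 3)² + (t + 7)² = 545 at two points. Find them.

(−14, 9) and (26, −11)

Express t = (4 − s)/2 and substitute into the circle:
5s² − 60s − 1820 = 0  ⟹  s² − 12s − 364 = 0
s = 26 or s = −14, giving (26, −11) and (−14, 9).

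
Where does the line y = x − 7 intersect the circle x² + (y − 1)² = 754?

From the line, y = x − 7. Substituting:
2x² − 16x − 690 = 0  ⟹  x² − 8x − 345 = 0
x = 23 or x = −15, giving (23, 16) and (−15, −22).

(−15, −22) and (23, 16)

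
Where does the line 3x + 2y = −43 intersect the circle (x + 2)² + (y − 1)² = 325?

(−19, 7) and (−3, −17)

Substitute y = (−43 − 3x)/2:
13x² + 286x + 741 = 0  ⟹  x² + 22x + 57 = 0
x = −3 or x = −19, giving (−3, −17) and (−19, 7).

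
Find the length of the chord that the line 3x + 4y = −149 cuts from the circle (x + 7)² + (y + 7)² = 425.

10

Express y = (−149 − 3x)/4 and substitute into the circle:
25x² + 950x + 8625 = 0  ⟹  x² + 38x + 345 = 0
x = −15 or x = −23, giving (−15, −26) and (−23, −20).
|(−15, −26) − (−23, −20)| = √((8)² + (−6)²) = 10.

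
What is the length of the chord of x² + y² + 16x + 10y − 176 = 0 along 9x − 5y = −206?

√106

From the line, y = (206 + 9x)/5. Substituting:
106x² + 4558x + 48336 = 0  ⟹  x² + 43x + 456 = 0
x = −19 or x = −24, giving (−19, 7) and (−24, −2).
Chord length = distance between (−19, 7) and (−24, −2) = √106 = √106.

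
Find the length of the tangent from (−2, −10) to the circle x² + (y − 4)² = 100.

10

The centre is (0, 4) and r = 10. The square of the distance from P to the centre is 4 + 196 = 200.
Power of the point: PT² = |PO|² − r² = 100, so PT = 10.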